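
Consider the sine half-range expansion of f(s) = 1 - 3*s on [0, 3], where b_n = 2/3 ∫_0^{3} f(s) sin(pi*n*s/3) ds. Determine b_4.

b_4 = 2/3 ∫_0^{3} (1 - 3*s) sin(4*pi*s/3) ds.
Integrating by parts (boundary term plus one more integral), an antiderivative of (1 - 3*s) sin(4*pi*s/3) is 9*s*cos(4*pi*s/3)/(4*pi) - 27*sin(4*pi*s/3)/(16*pi**2) - 3*cos(4*pi*s/3)/(4*pi); evaluating from 0 to 3: ∫_{0}^{3} (1 - 3*s) sin(4*pi*s/3) ds = (6/pi) - (-3/(4*pi)) = 27/(4*pi).
Hence b_4 = (2/3)·(27/(4*pi)) = 9/(2*pi).

9/(2*pi)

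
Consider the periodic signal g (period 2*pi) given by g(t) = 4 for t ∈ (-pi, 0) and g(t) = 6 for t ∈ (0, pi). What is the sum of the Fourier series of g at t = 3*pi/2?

t = 3*pi/2 differs from t = -pi/2 by 1 full period(s), and the series is 2*pi-periodic.
g is continuous at t = -pi/2 with value 4, so the series converges to 4 there.

4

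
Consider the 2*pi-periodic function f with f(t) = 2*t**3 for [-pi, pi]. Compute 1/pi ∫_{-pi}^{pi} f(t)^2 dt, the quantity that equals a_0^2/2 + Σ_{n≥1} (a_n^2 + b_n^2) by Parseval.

1/pi ∫_{-pi}^{pi} f(t)^2 dt = 1/pi · (8*pi**7/7) = 8*pi**6/7.

8*pi**6/7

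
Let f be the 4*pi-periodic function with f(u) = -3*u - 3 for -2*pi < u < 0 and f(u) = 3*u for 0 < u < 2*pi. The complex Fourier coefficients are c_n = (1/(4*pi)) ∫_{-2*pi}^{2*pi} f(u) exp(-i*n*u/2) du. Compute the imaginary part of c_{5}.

Since f is real-valued, Im(c_{5}) = -(1/(4*pi)) ∫_{-2*pi}^{2*pi} f(u) sin(5*u/2) du = -b_{5}/2.
Split the integral at the breakpoints.
Integrating by parts (boundary term plus one more integral), an antiderivative of (-3*u - 3) sin(5*u/2) is 6*u*cos(5*u/2)/5 - 12*sin(5*u/2)/25 + 6*cos(5*u/2)/5; evaluating from -2*pi to 0: ∫_{-2*pi}^{0} (-3*u - 3) sin(5*u/2) du = (6/5) - (-6/5 + 12*pi/5) = 12/5 - 12*pi/5.
Integrating by parts (boundary term plus one more integral), an antiderivative of (3*u) sin(5*u/2) is -6*u*cos(5*u/2)/5 + 12*sin(5*u/2)/25; evaluating from 0 to 2*pi: ∫_{0}^{2*pi} (3*u) sin(5*u/2) du = (12*pi/5) - (0) = 12*pi/5.
So ∫_{-2*pi}^{2*pi} f(u) sin(5*u/2) du = 12/5.
Hence Im(c_{5}) = (-1/(4*pi))·(12/5) = -3/(5*pi).

-3/(5*pi)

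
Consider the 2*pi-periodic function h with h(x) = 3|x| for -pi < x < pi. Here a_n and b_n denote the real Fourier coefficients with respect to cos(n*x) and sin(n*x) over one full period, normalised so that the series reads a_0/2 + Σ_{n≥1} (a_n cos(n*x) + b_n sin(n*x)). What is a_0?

3*pi

a_0 = 1/pi ∫_{-pi}^{pi} h(x) dx = 1/pi · (3*pi**2) = 3*pi.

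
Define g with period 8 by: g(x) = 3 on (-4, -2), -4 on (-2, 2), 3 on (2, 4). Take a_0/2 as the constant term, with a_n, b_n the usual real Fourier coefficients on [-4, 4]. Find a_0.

a_0 = 1/4 ∫_{-4}^{4} g(x) dx = 1/4 · (-4) = -1.

-1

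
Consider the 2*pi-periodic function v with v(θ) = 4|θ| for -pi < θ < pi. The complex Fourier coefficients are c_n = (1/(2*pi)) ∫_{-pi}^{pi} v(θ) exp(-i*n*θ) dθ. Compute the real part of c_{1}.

-8/pi

Since v is real-valued, Re(c_{1}) = (1/(2*pi)) ∫_{-pi}^{pi} v(θ) cos(θ) dθ = a_{1}/2.
v is even and cos(θ) is even, so the integrand is even: ∫_{-pi}^{pi} v(θ) cos(θ) dθ = 2∫_0^{pi} v(θ) cos(θ) dθ.
Integrating by parts (boundary term plus one more integral), an antiderivative of (4*θ) cos(θ) is 4*θ*sin(θ) + 4*cos(θ); evaluating from 0 to pi: ∫_{0}^{pi} (4*θ) cos(θ) dθ = (-4) - (4) = -8.
So ∫_{-pi}^{pi} v(θ) cos(θ) dθ = -16.
Hence Re(c_{1}) = (1/(2*pi))·(-16) = -8/pi.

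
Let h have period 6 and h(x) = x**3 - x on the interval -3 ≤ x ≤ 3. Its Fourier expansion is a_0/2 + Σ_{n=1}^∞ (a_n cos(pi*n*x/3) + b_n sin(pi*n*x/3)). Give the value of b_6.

b_6 = 1/3 ∫_{-3}^{3} h(x) sin(2*pi*x) dx.
h is odd and sin(2*pi*x) is odd, so the integrand is even and b_6 = 2/3 ∫_0^{3} h(x) sin(2*pi*x) dx.
Integrating by parts three times (tabular method), an antiderivative of (x**3 - x) sin(2*pi*x) is -x**3*cos(2*pi*x)/(2*pi) + 3*x**2*sin(2*pi*x)/(4*pi**2) + 3*x*cos(2*pi*x)/(4*pi**3) + x*cos(2*pi*x)/(2*pi) - sin(2*pi*x)/(4*pi**2) - 3*sin(2*pi*x)/(8*pi**4); evaluating from 0 to 3: ∫_{0}^{3} (x**3 - x) sin(2*pi*x) dx = (-12/pi + 9/(4*pi**3)) - (0) = -12/pi + 9/(4*pi**3).
Hence b_6 = (2/3)·(-12/pi + 9/(4*pi**3)) = -8/pi + 3/(2*pi**3).

-8/pi + 3/(2*pi**3)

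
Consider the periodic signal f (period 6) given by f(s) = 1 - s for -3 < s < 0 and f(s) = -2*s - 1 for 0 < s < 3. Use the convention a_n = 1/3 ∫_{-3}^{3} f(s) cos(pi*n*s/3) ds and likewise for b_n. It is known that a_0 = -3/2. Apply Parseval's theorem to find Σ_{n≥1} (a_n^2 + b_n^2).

Parseval: a_0^2/2 + Σ_{n≥1} (a_n^2+b_n^2) = 1/3 ∫_{-3}^{3} f(s)^2 ds = 26.
Subtract a_0^2/2 = 9/8: Σ (a_n^2+b_n^2) = 199/8.

199/8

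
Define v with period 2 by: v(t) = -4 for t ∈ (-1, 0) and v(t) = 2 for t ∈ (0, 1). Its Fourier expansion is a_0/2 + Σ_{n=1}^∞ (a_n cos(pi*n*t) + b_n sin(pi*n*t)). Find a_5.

0

a_5 = ∫_{-1}^{1} v(t) cos(5*pi*t) dt.
Split the integral at the breakpoints.
Directly, an antiderivative of (-4) cos(5*pi*t) is -4*sin(5*pi*t)/(5*pi); evaluating from -1 to 0: ∫_{-1}^{0} (-4) cos(5*pi*t) dt = (0) - (0) = 0.
Directly, an antiderivative of (2) cos(5*pi*t) is 2*sin(5*pi*t)/(5*pi); evaluating from 0 to 1: ∫_{0}^{1} (2) cos(5*pi*t) dt = (0) - (0) = 0.
Summing the pieces gives a_5 = 0.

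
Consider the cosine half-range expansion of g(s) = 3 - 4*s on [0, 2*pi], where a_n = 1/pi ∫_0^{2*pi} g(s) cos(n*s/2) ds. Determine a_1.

32/pi

a_1 = 1/pi ∫_0^{2*pi} (3 - 4*s) cos(s/2) ds.
Integrating by parts (boundary term plus one more integral), an antiderivative of (3 - 4*s) cos(s/2) is -8*s*sin(s/2) + 6*sin(s/2) - 16*cos(s/2); evaluating from 0 to 2*pi: ∫_{0}^{2*pi} (3 - 4*s) cos(s/2) ds = (16) - (-16) = 32.
Hence a_1 = (1/pi)·(32) = 32/pi.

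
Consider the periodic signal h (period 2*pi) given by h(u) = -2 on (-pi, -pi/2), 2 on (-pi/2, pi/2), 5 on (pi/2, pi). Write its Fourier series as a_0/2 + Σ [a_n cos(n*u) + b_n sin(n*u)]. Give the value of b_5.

7/(5*pi)

b_5 = 1/pi ∫_{-pi}^{pi} h(u) sin(5*u) du.
Split the integral at the breakpoints.
Directly, an antiderivative of (-2) sin(5*u) is 2*cos(5*u)/5; evaluating from -pi to -pi/2: ∫_{-pi}^{-pi/2} (-2) sin(5*u) du = (0) - (-2/5) = 2/5.
Directly, an antiderivative of (2) sin(5*u) is -2*cos(5*u)/5; evaluating from -pi/2 to pi/2: ∫_{-pi/2}^{pi/2} (2) sin(5*u) du = (0) - (0) = 0.
Directly, an antiderivative of (5) sin(5*u) is -cos(5*u); evaluating from pi/2 to pi: ∫_{pi/2}^{pi} (5) sin(5*u) du = (1) - (0) = 1.
Summing the pieces and multiplying by (1/pi) gives b_5 = 7/(5*pi).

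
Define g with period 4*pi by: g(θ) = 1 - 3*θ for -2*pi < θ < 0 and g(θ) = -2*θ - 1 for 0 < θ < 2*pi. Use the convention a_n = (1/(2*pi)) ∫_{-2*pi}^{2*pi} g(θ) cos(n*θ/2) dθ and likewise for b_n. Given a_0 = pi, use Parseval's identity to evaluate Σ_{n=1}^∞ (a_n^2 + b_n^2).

2 + 10*pi + 101*pi**2/6

Parseval: a_0^2/2 + Σ_{n≥1} (a_n^2+b_n^2) = (1/(2*pi)) ∫_{-2*pi}^{2*pi} g(θ)^2 dθ = 2 + 10*pi + 52*pi**2/3.
Subtract a_0^2/2 = pi**2/2: Σ (a_n^2+b_n^2) = 2 + 10*pi + 101*pi**2/6.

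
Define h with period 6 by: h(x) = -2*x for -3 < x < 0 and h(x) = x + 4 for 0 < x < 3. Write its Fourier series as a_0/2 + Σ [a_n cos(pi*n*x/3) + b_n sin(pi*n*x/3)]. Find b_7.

5/(7*pi)

b_7 = 1/3 ∫_{-3}^{3} h(x) sin(7*pi*x/3) dx.
Split the integral at the breakpoints.
Integrating by parts (boundary term plus one more integral), an antiderivative of (-2*x) sin(7*pi*x/3) is 6*x*cos(7*pi*x/3)/(7*pi) - 18*sin(7*pi*x/3)/(49*pi**2); evaluating from -3 to 0: ∫_{-3}^{0} (-2*x) sin(7*pi*x/3) dx = (0) - (18/(7*pi)) = -18/(7*pi).
Integrating by parts (boundary term plus one more integral), an antiderivative of (x + 4) sin(7*pi*x/3) is -3*x*cos(7*pi*x/3)/(7*pi) + 9*sin(7*pi*x/3)/(49*pi**2) - 12*cos(7*pi*x/3)/(7*pi); evaluating from 0 to 3: ∫_{0}^{3} (x + 4) sin(7*pi*x/3) dx = (3/pi) - (-12/(7*pi)) = 33/(7*pi).
Summing the pieces and multiplying by (1/3) gives b_7 = 5/(7*pi).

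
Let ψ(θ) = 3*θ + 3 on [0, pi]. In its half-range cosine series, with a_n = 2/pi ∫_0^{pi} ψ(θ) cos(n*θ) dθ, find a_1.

-12/pi

a_1 = 2/pi ∫_0^{pi} (3*θ + 3) cos(θ) dθ.
Integrating by parts (boundary term plus one more integral), an antiderivative of (3*θ + 3) cos(θ) is 3*θ*sin(θ) + 3*sin(θ) + 3*cos(θ); evaluating from 0 to pi: ∫_{0}^{pi} (3*θ + 3) cos(θ) dθ = (-3) - (3) = -6.
Hence a_1 = (2/pi)·(-6) = -12/pi.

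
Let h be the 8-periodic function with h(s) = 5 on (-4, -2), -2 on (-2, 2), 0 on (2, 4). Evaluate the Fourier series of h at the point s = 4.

5/2

At s = 4 the one-sided limits are h(4^-) = 0 and h(4^+) = 5.
By Dirichlet's theorem the series converges to their average, [(0) + (5)]/2 = 5/2.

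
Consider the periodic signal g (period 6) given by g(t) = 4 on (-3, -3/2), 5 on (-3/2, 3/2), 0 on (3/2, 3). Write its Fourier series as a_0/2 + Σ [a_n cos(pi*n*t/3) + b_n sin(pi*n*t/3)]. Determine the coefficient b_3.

b_3 = 1/3 ∫_{-3}^{3} g(t) sin(pi*t) dt.
Split the integral at the breakpoints.
Directly, an antiderivative of (4) sin(pi*t) is -4*cos(pi*t)/pi; evaluating from -3 to -3/2: ∫_{-3}^{-3/2} (4) sin(pi*t) dt = (0) - (4/pi) = -4/pi.
Directly, an antiderivative of (5) sin(pi*t) is -5*cos(pi*t)/pi; evaluating from -3/2 to 3/2: ∫_{-3/2}^{3/2} (5) sin(pi*t) dt = (0) - (0) = 0.
∫_{3/2}^{3} (0) sin(pi*t) dt = 0.
Summing the pieces and multiplying by (1/3) gives b_3 = -4/(3*pi).

-4/(3*pi)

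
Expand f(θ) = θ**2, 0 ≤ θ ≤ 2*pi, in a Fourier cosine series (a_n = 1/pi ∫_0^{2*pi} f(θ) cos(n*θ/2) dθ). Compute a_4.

1

a_4 = 1/pi ∫_0^{2*pi} (θ**2) cos(2*θ) dθ.
Integrating by parts twice (tabular method), an antiderivative of (θ**2) cos(2*θ) is θ**2*sin(2*θ)/2 + θ*cos(2*θ)/2 - sin(2*θ)/4; evaluating from 0 to 2*pi: ∫_{0}^{2*pi} (θ**2) cos(2*θ) dθ = (pi) - (0) = pi.
Hence a_4 = (1/pi)·(pi) = 1.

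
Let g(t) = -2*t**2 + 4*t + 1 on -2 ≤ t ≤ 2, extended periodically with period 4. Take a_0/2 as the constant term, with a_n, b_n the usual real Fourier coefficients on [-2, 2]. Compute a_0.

a_0 = 1/2 ∫_{-2}^{2} g(t) dt = 1/2 · (-20/3) = -10/3.

-10/3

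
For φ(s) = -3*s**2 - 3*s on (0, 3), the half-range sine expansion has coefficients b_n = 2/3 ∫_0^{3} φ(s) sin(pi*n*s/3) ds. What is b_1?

b_1 = 2/3 ∫_0^{3} (-3*s**2 - 3*s) sin(pi*s/3) ds.
Integrating by parts twice (tabular method), an antiderivative of (-3*s**2 - 3*s) sin(pi*s/3) is 9*s**2*cos(pi*s/3)/pi - 54*s*sin(pi*s/3)/pi**2 + 9*s*cos(pi*s/3)/pi - 27*sin(pi*s/3)/pi**2 - 162*cos(pi*s/3)/pi**3; evaluating from 0 to 3: ∫_{0}^{3} (-3*s**2 - 3*s) sin(pi*s/3) ds = (-108/pi + 162/pi**3) - (-162/pi**3) = -108/pi + 324/pi**3.
Hence b_1 = (2/3)·(-108/pi + 324/pi**3) = -72/pi + 216/pi**3.

-72/pi + 216/pi**3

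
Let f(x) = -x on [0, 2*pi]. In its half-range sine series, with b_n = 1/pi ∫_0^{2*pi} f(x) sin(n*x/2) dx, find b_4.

1

b_4 = 1/pi ∫_0^{2*pi} (-x) sin(2*x) dx.
Integrating by parts (boundary term plus one more integral), an antiderivative of (-x) sin(2*x) is x*cos(2*x)/2 - sin(2*x)/4; evaluating from 0 to 2*pi: ∫_{0}^{2*pi} (-x) sin(2*x) dx = (pi) - (0) = pi.
Hence b_4 = (1/pi)·(pi) = 1.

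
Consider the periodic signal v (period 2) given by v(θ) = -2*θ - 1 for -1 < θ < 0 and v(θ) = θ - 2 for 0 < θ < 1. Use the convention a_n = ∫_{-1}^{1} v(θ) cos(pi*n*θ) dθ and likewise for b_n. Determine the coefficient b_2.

b_2 = ∫_{-1}^{1} v(θ) sin(2*pi*θ) dθ.
Split the integral at the breakpoints.
Integrating by parts (boundary term plus one more integral), an antiderivative of (-2*θ - 1) sin(2*pi*θ) is θ*cos(2*pi*θ)/pi - sin(2*pi*θ)/(2*pi**2) + cos(2*pi*θ)/(2*pi); evaluating from -1 to 0: ∫_{-1}^{0} (-2*θ - 1) sin(2*pi*θ) dθ = (1/(2*pi)) - (-1/(2*pi)) = 1/pi.
Integrating by parts (boundary term plus one more integral), an antiderivative of (θ - 2) sin(2*pi*θ) is -θ*cos(2*pi*θ)/(2*pi) + sin(2*pi*θ)/(4*pi**2) + cos(2*pi*θ)/pi; evaluating from 0 to 1: ∫_{0}^{1} (θ - 2) sin(2*pi*θ) dθ = (1/(2*pi)) - (1/pi) = -1/(2*pi).
Summing the pieces gives b_2 = 1/(2*pi).

1/(2*pi)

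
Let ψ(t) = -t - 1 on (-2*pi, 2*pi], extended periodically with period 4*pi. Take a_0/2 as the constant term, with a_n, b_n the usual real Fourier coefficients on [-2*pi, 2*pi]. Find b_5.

-4/5

b_5 = (1/(2*pi)) ∫_{-2*pi}^{2*pi} ψ(t) sin(5*t/2) dt.
Integrating by parts (boundary term plus one more integral), an antiderivative of (-t - 1) sin(5*t/2) is 2*t*cos(5*t/2)/5 - 4*sin(5*t/2)/25 + 2*cos(5*t/2)/5; evaluating from -2*pi to 2*pi: ∫_{-2*pi}^{2*pi} (-t - 1) sin(5*t/2) dt = (-4*pi/5 - 2/5) - (-2/5 + 4*pi/5) = -8*pi/5.
Hence b_5 = (1/(2*pi))·(-8*pi/5) = -4/5.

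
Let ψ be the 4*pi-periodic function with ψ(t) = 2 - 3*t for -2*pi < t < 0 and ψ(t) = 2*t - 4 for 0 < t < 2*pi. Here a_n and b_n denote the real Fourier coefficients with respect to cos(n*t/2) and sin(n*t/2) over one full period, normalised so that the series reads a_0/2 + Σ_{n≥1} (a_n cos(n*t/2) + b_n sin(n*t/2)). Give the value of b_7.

b_7 = (1/(2*pi)) ∫_{-2*pi}^{2*pi} ψ(t) sin(7*t/2) dt.
Split the integral at the breakpoints.
Integrating by parts (boundary term plus one more integral), an antiderivative of (2 - 3*t) sin(7*t/2) is 6*t*cos(7*t/2)/7 - 12*sin(7*t/2)/49 - 4*cos(7*t/2)/7; evaluating from -2*pi to 0: ∫_{-2*pi}^{0} (2 - 3*t) sin(7*t/2) dt = (-4/7) - (4/7 + 12*pi/7) = -12*pi/7 - 8/7.
Integrating by parts (boundary term plus one more integral), an antiderivative of (2*t - 4) sin(7*t/2) is -4*t*cos(7*t/2)/7 + 8*sin(7*t/2)/49 + 8*cos(7*t/2)/7; evaluating from 0 to 2*pi: ∫_{0}^{2*pi} (2*t - 4) sin(7*t/2) dt = (-8/7 + 8*pi/7) - (8/7) = -16/7 + 8*pi/7.
Summing the pieces and multiplying by (1/(2*pi)) gives b_7 = 2*(-6 - pi)/(7*pi).

2*(-6 - pi)/(7*pi)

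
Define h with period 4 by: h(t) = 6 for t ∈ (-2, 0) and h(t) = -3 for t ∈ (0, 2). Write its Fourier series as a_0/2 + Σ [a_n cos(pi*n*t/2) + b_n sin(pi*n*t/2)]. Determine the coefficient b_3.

b_3 = 1/2 ∫_{-2}^{2} h(t) sin(3*pi*t/2) dt.
Split the integral at the breakpoints.
Directly, an antiderivative of (6) sin(3*pi*t/2) is -4*cos(3*pi*t/2)/pi; evaluating from -2 to 0: ∫_{-2}^{0} (6) sin(3*pi*t/2) dt = (-4/pi) - (4/pi) = -8/pi.
Directly, an antiderivative of (-3) sin(3*pi*t/2) is 2*cos(3*pi*t/2)/pi; evaluating from 0 to 2: ∫_{0}^{2} (-3) sin(3*pi*t/2) dt = (-2/pi) - (2/pi) = -4/pi.
Summing the pieces and multiplying by (1/2) gives b_3 = -6/pi.

-6/pi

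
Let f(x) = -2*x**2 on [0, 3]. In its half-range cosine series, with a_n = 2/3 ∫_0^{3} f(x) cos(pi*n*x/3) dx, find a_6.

a_6 = 2/3 ∫_0^{3} (-2*x**2) cos(2*pi*x) dx.
Integrating by parts twice (tabular method), an antiderivative of (-2*x**2) cos(2*pi*x) is -x**2*sin(2*pi*x)/pi - x*cos(2*pi*x)/pi**2 + sin(2*pi*x)/(2*pi**3); evaluating from 0 to 3: ∫_{0}^{3} (-2*x**2) cos(2*pi*x) dx = (-3/pi**2) - (0) = -3/pi**2.
Hence a_6 = (2/3)·(-3/pi**2) = -2/pi**2.

-2/pi**2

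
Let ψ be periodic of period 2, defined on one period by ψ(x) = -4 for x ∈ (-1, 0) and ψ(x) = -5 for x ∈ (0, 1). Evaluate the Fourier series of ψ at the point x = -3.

-9/2

x = -3 differs from x = -1 by -1 full period(s), and the series is 2-periodic.
At x = -1 the one-sided limits are ψ(-1^-) = -5 and ψ(-1^+) = -4.
By Dirichlet's theorem the series converges to their average, [(-5) + (-4)]/2 = -9/2.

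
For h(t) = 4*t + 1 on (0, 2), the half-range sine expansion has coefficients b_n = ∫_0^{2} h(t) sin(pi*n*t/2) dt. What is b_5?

4/pi

b_5 = ∫_0^{2} (4*t + 1) sin(5*pi*t/2) dt.
Integrating by parts (boundary term plus one more integral), an antiderivative of (4*t + 1) sin(5*pi*t/2) is -8*t*cos(5*pi*t/2)/(5*pi) + 16*sin(5*pi*t/2)/(25*pi**2) - 2*cos(5*pi*t/2)/(5*pi); evaluating from 0 to 2: ∫_{0}^{2} (4*t + 1) sin(5*pi*t/2) dt = (18/(5*pi)) - (-2/(5*pi)) = 4/pi.
Hence b_5 = 4/pi.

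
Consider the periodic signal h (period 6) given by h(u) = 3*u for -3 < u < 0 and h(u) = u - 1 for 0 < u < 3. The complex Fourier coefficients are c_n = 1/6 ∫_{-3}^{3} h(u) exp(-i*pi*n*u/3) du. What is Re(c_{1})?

Since h is real-valued, Re(c_{1}) = 1/6 ∫_{-3}^{3} h(u) cos(pi*u/3) du = a_{1}/2.
Split the integral at the breakpoints.
Integrating by parts (boundary term plus one more integral), an antiderivative of (3*u) cos(pi*u/3) is 9*u*sin(pi*u/3)/pi + 27*cos(pi*u/3)/pi**2; evaluating from -3 to 0: ∫_{-3}^{0} (3*u) cos(pi*u/3) du = (27/pi**2) - (-27/pi**2) = 54/pi**2.
Integrating by parts (boundary term plus one more integral), an antiderivative of (u - 1) cos(pi*u/3) is 3*u*sin(pi*u/3)/pi - 3*sin(pi*u/3)/pi + 9*cos(pi*u/3)/pi**2; evaluating from 0 to 3: ∫_{0}^{3} (u - 1) cos(pi*u/3) du = (-9/pi**2) - (9/pi**2) = -18/pi**2.
So ∫_{-3}^{3} h(u) cos(pi*u/3) du = 36/pi**2.
Hence Re(c_{1}) = (1/6)·(36/pi**2) = 6/pi**2.

6/pi**2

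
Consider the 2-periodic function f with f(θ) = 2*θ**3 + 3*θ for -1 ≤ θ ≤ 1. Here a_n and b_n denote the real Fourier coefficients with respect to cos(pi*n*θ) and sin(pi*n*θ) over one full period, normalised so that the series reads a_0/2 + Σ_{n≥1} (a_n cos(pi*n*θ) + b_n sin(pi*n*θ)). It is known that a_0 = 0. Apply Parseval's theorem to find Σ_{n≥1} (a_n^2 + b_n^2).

418/35

Parseval: a_0^2/2 + Σ_{n≥1} (a_n^2+b_n^2) = ∫_{-1}^{1} f(θ)^2 dθ = 418/35.
Subtract a_0^2/2 = 0: Σ (a_n^2+b_n^2) = 418/35.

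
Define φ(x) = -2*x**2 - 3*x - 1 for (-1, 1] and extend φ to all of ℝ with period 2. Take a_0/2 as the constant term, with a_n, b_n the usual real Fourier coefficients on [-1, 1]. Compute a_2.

-2/pi**2

a_2 = ∫_{-1}^{1} φ(x) cos(2*pi*x) dx.
Integrating by parts twice (tabular method), an antiderivative of (-2*x**2 - 3*x - 1) cos(2*pi*x) is -x**2*sin(2*pi*x)/pi - 3*x*sin(2*pi*x)/(2*pi) - x*cos(2*pi*x)/pi**2 - sin(2*pi*x)/(2*pi) + sin(2*pi*x)/(2*pi**3) - 3*cos(2*pi*x)/(4*pi**2); evaluating from -1 to 1: ∫_{-1}^{1} (-2*x**2 - 3*x - 1) cos(2*pi*x) dx = (-7/(4*pi**2)) - (1/(4*pi**2)) = -2/pi**2.
Hence a_2 = -2/pi**2.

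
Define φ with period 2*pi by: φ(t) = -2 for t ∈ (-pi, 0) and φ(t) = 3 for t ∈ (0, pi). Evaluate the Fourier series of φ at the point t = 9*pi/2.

t = 9*pi/2 differs from t = pi/2 by 2 full period(s), and the series is 2*pi-periodic.
φ is continuous at t = pi/2 with value 3, so the series converges to 3 there.

3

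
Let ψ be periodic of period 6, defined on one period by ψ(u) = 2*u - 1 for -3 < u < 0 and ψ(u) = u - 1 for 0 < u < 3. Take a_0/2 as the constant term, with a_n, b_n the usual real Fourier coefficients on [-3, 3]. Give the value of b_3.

b_3 = 1/3 ∫_{-3}^{3} ψ(u) sin(pi*u) du.
Split the integral at the breakpoints.
Integrating by parts (boundary term plus one more integral), an antiderivative of (2*u - 1) sin(pi*u) is -2*u*cos(pi*u)/pi + 2*sin(pi*u)/pi**2 + cos(pi*u)/pi; evaluating from -3 to 0: ∫_{-3}^{0} (2*u - 1) sin(pi*u) du = (1/pi) - (-7/pi) = 8/pi.
Integrating by parts (boundary term plus one more integral), an antiderivative of (u - 1) sin(pi*u) is -u*cos(pi*u)/pi + sin(pi*u)/pi**2 + cos(pi*u)/pi; evaluating from 0 to 3: ∫_{0}^{3} (u - 1) sin(pi*u) du = (2/pi) - (1/pi) = 1/pi.
Summing the pieces and multiplying by (1/3) gives b_3 = 3/pi.

3/pi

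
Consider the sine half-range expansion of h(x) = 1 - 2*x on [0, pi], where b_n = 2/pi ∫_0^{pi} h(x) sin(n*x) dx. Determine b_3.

4*(1 - pi)/(3*pi)

b_3 = 2/pi ∫_0^{pi} (1 - 2*x) sin(3*x) dx.
Integrating by parts (boundary term plus one more integral), an antiderivative of (1 - 2*x) sin(3*x) is 2*x*cos(3*x)/3 - 2*sin(3*x)/9 - cos(3*x)/3; evaluating from 0 to pi: ∫_{0}^{pi} (1 - 2*x) sin(3*x) dx = (1/3 - 2*pi/3) - (-1/3) = 2/3 - 2*pi/3.
Hence b_3 = (2/pi)·(2/3 - 2*pi/3) = 4*(1 - pi)/(3*pi).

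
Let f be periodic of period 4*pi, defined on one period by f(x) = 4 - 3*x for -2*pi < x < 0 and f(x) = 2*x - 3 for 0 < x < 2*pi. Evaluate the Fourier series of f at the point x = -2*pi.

1/2 + 5*pi

x = -2*pi differs from x = 2*pi by -1 full period(s), and the series is 4*pi-periodic.
At x = 2*pi the one-sided limits are f(2*pi^-) = -3 + 4*pi and f(2*pi^+) = 4 + 6*pi.
By Dirichlet's theorem the series converges to their average, [(-3 + 4*pi) + (4 + 6*pi)]/2 = 1/2 + 5*pi.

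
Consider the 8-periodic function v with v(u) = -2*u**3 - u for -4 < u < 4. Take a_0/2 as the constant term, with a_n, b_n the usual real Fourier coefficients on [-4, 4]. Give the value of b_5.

b_5 = 1/4 ∫_{-4}^{4} v(u) sin(5*pi*u/4) du.
v is odd and sin(5*pi*u/4) is odd, so the integrand is even and b_5 = 1/2 ∫_0^{4} v(u) sin(5*pi*u/4) du.
Integrating by parts three times (tabular method), an antiderivative of (-2*u**3 - u) sin(5*pi*u/4) is 8*u**3*cos(5*pi*u/4)/(5*pi) - 96*u**2*sin(5*pi*u/4)/(25*pi**2) - 768*u*cos(5*pi*u/4)/(125*pi**3) + 4*u*cos(5*pi*u/4)/(5*pi) - 16*sin(5*pi*u/4)/(25*pi**2) + 3072*sin(5*pi*u/4)/(625*pi**4); evaluating from 0 to 4: ∫_{0}^{4} (-2*u**3 - u) sin(5*pi*u/4) du = (48*(64 - 275*pi**2)/(125*pi**3)) - (0) = 48*(64 - 275*pi**2)/(125*pi**3).
Hence b_5 = (1/2)·(48*(64 - 275*pi**2)/(125*pi**3)) = 24*(64 - 275*pi**2)/(125*pi**3).

24*(64 - 275*pi**2)/(125*pi**3)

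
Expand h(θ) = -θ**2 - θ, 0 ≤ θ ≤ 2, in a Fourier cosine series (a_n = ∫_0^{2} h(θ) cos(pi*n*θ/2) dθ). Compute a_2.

-4/pi**2

a_2 = ∫_0^{2} (-θ**2 - θ) cos(pi*θ) dθ.
Integrating by parts twice (tabular method), an antiderivative of (-θ**2 - θ) cos(pi*θ) is -θ**2*sin(pi*θ)/pi - θ*sin(pi*θ)/pi - 2*θ*cos(pi*θ)/pi**2 + 2*sin(pi*θ)/pi**3 - cos(pi*θ)/pi**2; evaluating from 0 to 2: ∫_{0}^{2} (-θ**2 - θ) cos(pi*θ) dθ = (-5/pi**2) - (-1/pi**2) = -4/pi**2.
Hence a_2 = -4/pi**2.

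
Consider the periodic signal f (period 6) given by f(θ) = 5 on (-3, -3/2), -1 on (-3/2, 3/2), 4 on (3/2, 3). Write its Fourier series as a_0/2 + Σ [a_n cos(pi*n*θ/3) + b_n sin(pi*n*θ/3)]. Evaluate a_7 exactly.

a_7 = 1/3 ∫_{-3}^{3} f(θ) cos(7*pi*θ/3) dθ.
Split the integral at the breakpoints.
Directly, an antiderivative of (5) cos(7*pi*θ/3) is 15*sin(7*pi*θ/3)/(7*pi); evaluating from -3 to -3/2: ∫_{-3}^{-3/2} (5) cos(7*pi*θ/3) dθ = (15/(7*pi)) - (0) = 15/(7*pi).
Directly, an antiderivative of (-1) cos(7*pi*θ/3) is -3*sin(7*pi*θ/3)/(7*pi); evaluating from -3/2 to 3/2: ∫_{-3/2}^{3/2} (-1) cos(7*pi*θ/3) dθ = (3/(7*pi)) - (-3/(7*pi)) = 6/(7*pi).
Directly, an antiderivative of (4) cos(7*pi*θ/3) is 12*sin(7*pi*θ/3)/(7*pi); evaluating from 3/2 to 3: ∫_{3/2}^{3} (4) cos(7*pi*θ/3) dθ = (0) - (-12/(7*pi)) = 12/(7*pi).
Summing the pieces and multiplying by (1/3) gives a_7 = 11/(7*pi).

11/(7*pi)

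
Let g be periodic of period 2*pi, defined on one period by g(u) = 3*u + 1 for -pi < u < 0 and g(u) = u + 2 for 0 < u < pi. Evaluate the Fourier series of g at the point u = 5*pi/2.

pi/2 + 2

u = 5*pi/2 differs from u = pi/2 by 1 full period(s), and the series is 2*pi-periodic.
g is continuous at u = pi/2 with value pi/2 + 2, so the series converges to pi/2 + 2 there.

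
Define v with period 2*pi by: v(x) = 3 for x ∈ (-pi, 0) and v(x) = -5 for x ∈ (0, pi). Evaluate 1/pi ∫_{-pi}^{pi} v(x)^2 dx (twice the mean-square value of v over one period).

34

1/pi ∫_{-pi}^{pi} v(x)^2 dx = 1/pi · (34*pi) = 34.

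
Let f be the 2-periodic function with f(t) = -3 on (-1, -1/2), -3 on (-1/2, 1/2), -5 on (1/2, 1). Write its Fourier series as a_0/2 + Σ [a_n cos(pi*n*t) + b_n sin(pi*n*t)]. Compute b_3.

-2/(3*pi)

b_3 = ∫_{-1}^{1} f(t) sin(3*pi*t) dt.
Split the integral at the breakpoints.
Directly, an antiderivative of (-3) sin(3*pi*t) is cos(3*pi*t)/pi; evaluating from -1 to -1/2: ∫_{-1}^{-1/2} (-3) sin(3*pi*t) dt = (0) - (-1/pi) = 1/pi.
Directly, an antiderivative of (-3) sin(3*pi*t) is cos(3*pi*t)/pi; evaluating from -1/2 to 1/2: ∫_{-1/2}^{1/2} (-3) sin(3*pi*t) dt = (0) - (0) = 0.
Directly, an antiderivative of (-5) sin(3*pi*t) is 5*cos(3*pi*t)/(3*pi); evaluating from 1/2 to 1: ∫_{1/2}^{1} (-5) sin(3*pi*t) dt = (-5/(3*pi)) - (0) = -5/(3*pi).
Summing the pieces gives b_3 = -2/(3*pi).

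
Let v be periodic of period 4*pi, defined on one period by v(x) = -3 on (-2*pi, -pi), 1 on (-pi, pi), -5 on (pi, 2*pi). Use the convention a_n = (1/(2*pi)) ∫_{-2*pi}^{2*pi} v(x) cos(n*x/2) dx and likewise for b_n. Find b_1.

b_1 = (1/(2*pi)) ∫_{-2*pi}^{2*pi} v(x) sin(x/2) dx.
Split the integral at the breakpoints.
Directly, an antiderivative of (-3) sin(x/2) is 6*cos(x/2); evaluating from -2*pi to -pi: ∫_{-2*pi}^{-pi} (-3) sin(x/2) dx = (0) - (-6) = 6.
Directly, an antiderivative of (1) sin(x/2) is -2*cos(x/2); evaluating from -pi to pi: ∫_{-pi}^{pi} (1) sin(x/2) dx = (0) - (0) = 0.
Directly, an antiderivative of (-5) sin(x/2) is 10*cos(x/2); evaluating from pi to 2*pi: ∫_{pi}^{2*pi} (-5) sin(x/2) dx = (-10) - (0) = -10.
Summing the pieces and multiplying by (1/(2*pi)) gives b_1 = -2/pi.

-2/pi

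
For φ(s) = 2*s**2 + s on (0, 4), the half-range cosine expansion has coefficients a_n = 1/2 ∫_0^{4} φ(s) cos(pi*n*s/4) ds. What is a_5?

a_5 = 1/2 ∫_0^{4} (2*s**2 + s) cos(5*pi*s/4) ds.
Integrating by parts twice (tabular method), an antiderivative of (2*s**2 + s) cos(5*pi*s/4) is 8*s**2*sin(5*pi*s/4)/(5*pi) + 4*s*sin(5*pi*s/4)/(5*pi) + 64*s*cos(5*pi*s/4)/(25*pi**2) - 256*sin(5*pi*s/4)/(125*pi**3) + 16*cos(5*pi*s/4)/(25*pi**2); evaluating from 0 to 4: ∫_{0}^{4} (2*s**2 + s) cos(5*pi*s/4) ds = (-272/(25*pi**2)) - (16/(25*pi**2)) = -288/(25*pi**2).
Hence a_5 = (1/2)·(-288/(25*pi**2)) = -144/(25*pi**2).

-144/(25*pi**2)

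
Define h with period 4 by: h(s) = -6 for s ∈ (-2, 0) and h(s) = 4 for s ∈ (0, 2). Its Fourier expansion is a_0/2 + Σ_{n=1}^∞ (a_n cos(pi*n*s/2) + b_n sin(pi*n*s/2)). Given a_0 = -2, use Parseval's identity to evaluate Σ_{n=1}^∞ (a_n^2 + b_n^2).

Parseval: a_0^2/2 + Σ_{n≥1} (a_n^2+b_n^2) = 1/2 ∫_{-2}^{2} h(s)^2 ds = 52.
Subtract a_0^2/2 = 2: Σ (a_n^2+b_n^2) = 50.

50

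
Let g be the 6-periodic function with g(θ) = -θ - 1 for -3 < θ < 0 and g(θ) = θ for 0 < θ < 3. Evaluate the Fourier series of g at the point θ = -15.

θ = -15 differs from θ = -3 by -2 full period(s), and the series is 6-periodic.
At θ = -3 the one-sided limits are g(-3^-) = 3 and g(-3^+) = 2.
By Dirichlet's theorem the series converges to their average, [(3) + (2)]/2 = 5/2.

5/2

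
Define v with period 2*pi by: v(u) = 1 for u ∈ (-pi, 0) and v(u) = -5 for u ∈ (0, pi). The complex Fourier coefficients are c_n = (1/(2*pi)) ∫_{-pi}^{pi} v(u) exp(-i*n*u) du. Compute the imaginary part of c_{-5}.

-6/(5*pi)

Since v is real-valued, Im(c_{-5}) = -(1/(2*pi)) ∫_{-pi}^{pi} v(u) sin(-5*u) du = b_{5}/2.
Split the integral at the breakpoints.
Directly, an antiderivative of (1) sin(-5*u) is cos(5*u)/5; evaluating from -pi to 0: ∫_{-pi}^{0} (1) sin(-5*u) du = (1/5) - (-1/5) = 2/5.
Directly, an antiderivative of (-5) sin(-5*u) is -cos(5*u); evaluating from 0 to pi: ∫_{0}^{pi} (-5) sin(-5*u) du = (1) - (-1) = 2.
So ∫_{-pi}^{pi} v(u) sin(-5*u) du = 12/5.
Hence Im(c_{-5}) = (-1/(2*pi))·(12/5) = -6/(5*pi).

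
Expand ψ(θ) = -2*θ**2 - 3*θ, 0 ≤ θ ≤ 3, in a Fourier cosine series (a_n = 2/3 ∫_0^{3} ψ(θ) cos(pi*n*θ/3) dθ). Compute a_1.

a_1 = 2/3 ∫_0^{3} (-2*θ**2 - 3*θ) cos(pi*θ/3) dθ.
Integrating by parts twice (tabular method), an antiderivative of (-2*θ**2 - 3*θ) cos(pi*θ/3) is -6*θ**2*sin(pi*θ/3)/pi - 9*θ*sin(pi*θ/3)/pi - 36*θ*cos(pi*θ/3)/pi**2 + 108*sin(pi*θ/3)/pi**3 - 27*cos(pi*θ/3)/pi**2; evaluating from 0 to 3: ∫_{0}^{3} (-2*θ**2 - 3*θ) cos(pi*θ/3) dθ = (135/pi**2) - (-27/pi**2) = 162/pi**2.
Hence a_1 = (2/3)·(162/pi**2) = 108/pi**2.

108/pi**2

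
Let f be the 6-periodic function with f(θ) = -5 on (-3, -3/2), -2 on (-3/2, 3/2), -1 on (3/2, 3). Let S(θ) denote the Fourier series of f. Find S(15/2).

-3/2

θ = 15/2 differs from θ = 3/2 by 1 full period(s), and the series is 6-periodic.
At θ = 3/2 the one-sided limits are f(3/2^-) = -2 and f(3/2^+) = -1.
By Dirichlet's theorem the series converges to their average, [(-2) + (-1)]/2 = -3/2.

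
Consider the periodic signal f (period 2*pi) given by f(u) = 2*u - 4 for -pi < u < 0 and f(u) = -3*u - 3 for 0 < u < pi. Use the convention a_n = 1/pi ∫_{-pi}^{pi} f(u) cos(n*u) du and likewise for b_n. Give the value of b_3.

(2 - pi)/(3*pi)

b_3 = 1/pi ∫_{-pi}^{pi} f(u) sin(3*u) du.
Split the integral at the breakpoints.
Integrating by parts (boundary term plus one more integral), an antiderivative of (2*u - 4) sin(3*u) is -2*u*cos(3*u)/3 + 2*sin(3*u)/9 + 4*cos(3*u)/3; evaluating from -pi to 0: ∫_{-pi}^{0} (2*u - 4) sin(3*u) du = (4/3) - (-2*pi/3 - 4/3) = 2*pi/3 + 8/3.
Integrating by parts (boundary term plus one more integral), an antiderivative of (-3*u - 3) sin(3*u) is u*cos(3*u) - sin(3*u)/3 + cos(3*u); evaluating from 0 to pi: ∫_{0}^{pi} (-3*u - 3) sin(3*u) du = (-pi - 1) - (1) = -pi - 2.
Summing the pieces and multiplying by (1/pi) gives b_3 = (2 - pi)/(3*pi).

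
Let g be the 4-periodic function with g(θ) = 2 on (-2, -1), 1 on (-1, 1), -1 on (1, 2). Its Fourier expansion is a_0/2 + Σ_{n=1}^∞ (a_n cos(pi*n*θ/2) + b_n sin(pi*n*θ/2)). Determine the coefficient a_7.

-1/(7*pi)

a_7 = 1/2 ∫_{-2}^{2} g(θ) cos(7*pi*θ/2) dθ.
Split the integral at the breakpoints.
Directly, an antiderivative of (2) cos(7*pi*θ/2) is 4*sin(7*pi*θ/2)/(7*pi); evaluating from -2 to -1: ∫_{-2}^{-1} (2) cos(7*pi*θ/2) dθ = (4/(7*pi)) - (0) = 4/(7*pi).
Directly, an antiderivative of (1) cos(7*pi*θ/2) is 2*sin(7*pi*θ/2)/(7*pi); evaluating from -1 to 1: ∫_{-1}^{1} (1) cos(7*pi*θ/2) dθ = (-2/(7*pi)) - (2/(7*pi)) = -4/(7*pi).
Directly, an antiderivative of (-1) cos(7*pi*θ/2) is -2*sin(7*pi*θ/2)/(7*pi); evaluating from 1 to 2: ∫_{1}^{2} (-1) cos(7*pi*θ/2) dθ = (0) - (2/(7*pi)) = -2/(7*pi).
Summing the pieces and multiplying by (1/2) gives a_7 = -1/(7*pi).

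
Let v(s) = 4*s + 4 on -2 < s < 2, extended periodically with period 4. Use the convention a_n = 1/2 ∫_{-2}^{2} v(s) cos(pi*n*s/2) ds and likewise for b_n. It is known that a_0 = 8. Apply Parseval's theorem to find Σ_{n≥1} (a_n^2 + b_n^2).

128/3

Parseval: a_0^2/2 + Σ_{n≥1} (a_n^2+b_n^2) = 1/2 ∫_{-2}^{2} v(s)^2 ds = 224/3.
Subtract a_0^2/2 = 32: Σ (a_n^2+b_n^2) = 128/3.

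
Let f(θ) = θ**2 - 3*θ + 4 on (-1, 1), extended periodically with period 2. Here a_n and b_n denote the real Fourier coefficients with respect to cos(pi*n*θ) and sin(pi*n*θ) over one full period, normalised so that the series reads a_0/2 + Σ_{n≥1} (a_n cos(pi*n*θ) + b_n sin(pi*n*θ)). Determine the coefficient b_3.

b_3 = ∫_{-1}^{1} f(θ) sin(3*pi*θ) dθ.
Integrating by parts twice (tabular method), an antiderivative of (θ**2 - 3*θ + 4) sin(3*pi*θ) is -θ**2*cos(3*pi*θ)/(3*pi) + 2*θ*sin(3*pi*θ)/(9*pi**2) + θ*cos(3*pi*θ)/pi - sin(3*pi*θ)/(3*pi**2) - 4*cos(3*pi*θ)/(3*pi) + 2*cos(3*pi*θ)/(27*pi**3); evaluating from -1 to 1: ∫_{-1}^{1} (θ**2 - 3*θ + 4) sin(3*pi*θ) dθ = (2*(-1 + 9*pi**2)/(27*pi**3)) - (2*(-1 + 36*pi**2)/(27*pi**3)) = -2/pi.
Hence b_3 = -2/pi.

-2/pi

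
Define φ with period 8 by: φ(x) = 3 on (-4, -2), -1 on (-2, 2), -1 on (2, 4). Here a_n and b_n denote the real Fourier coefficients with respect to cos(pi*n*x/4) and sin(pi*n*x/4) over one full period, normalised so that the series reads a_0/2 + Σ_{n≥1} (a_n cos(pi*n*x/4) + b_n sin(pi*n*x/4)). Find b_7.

-4/(7*pi)

b_7 = 1/4 ∫_{-4}^{4} φ(x) sin(7*pi*x/4) dx.
Split the integral at the breakpoints.
Directly, an antiderivative of (3) sin(7*pi*x/4) is -12*cos(7*pi*x/4)/(7*pi); evaluating from -4 to -2: ∫_{-4}^{-2} (3) sin(7*pi*x/4) dx = (0) - (12/(7*pi)) = -12/(7*pi).
Directly, an antiderivative of (-1) sin(7*pi*x/4) is 4*cos(7*pi*x/4)/(7*pi); evaluating from -2 to 2: ∫_{-2}^{2} (-1) sin(7*pi*x/4) dx = (0) - (0) = 0.
Directly, an antiderivative of (-1) sin(7*pi*x/4) is 4*cos(7*pi*x/4)/(7*pi); evaluating from 2 to 4: ∫_{2}^{4} (-1) sin(7*pi*x/4) dx = (-4/(7*pi)) - (0) = -4/(7*pi).
Summing the pieces and multiplying by (1/4) gives b_7 = -4/(7*pi).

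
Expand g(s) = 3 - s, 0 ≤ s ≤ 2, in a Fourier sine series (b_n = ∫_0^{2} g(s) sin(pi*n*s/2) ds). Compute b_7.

b_7 = ∫_0^{2} (3 - s) sin(7*pi*s/2) ds.
Integrating by parts (boundary term plus one more integral), an antiderivative of (3 - s) sin(7*pi*s/2) is 2*s*cos(7*pi*s/2)/(7*pi) - 4*sin(7*pi*s/2)/(49*pi**2) - 6*cos(7*pi*s/2)/(7*pi); evaluating from 0 to 2: ∫_{0}^{2} (3 - s) sin(7*pi*s/2) ds = (2/(7*pi)) - (-6/(7*pi)) = 8/(7*pi).
Hence b_7 = 8/(7*pi).

8/(7*pi)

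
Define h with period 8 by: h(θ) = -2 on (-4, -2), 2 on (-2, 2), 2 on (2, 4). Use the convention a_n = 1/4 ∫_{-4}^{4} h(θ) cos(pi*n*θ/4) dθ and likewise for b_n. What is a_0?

2

a_0 = 1/4 ∫_{-4}^{4} h(θ) dθ = 1/4 · (8) = 2.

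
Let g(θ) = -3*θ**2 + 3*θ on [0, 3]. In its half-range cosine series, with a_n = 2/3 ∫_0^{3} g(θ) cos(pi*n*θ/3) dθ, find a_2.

a_2 = 2/3 ∫_0^{3} (-3*θ**2 + 3*θ) cos(2*pi*θ/3) dθ.
Integrating by parts twice (tabular method), an antiderivative of (-3*θ**2 + 3*θ) cos(2*pi*θ/3) is -9*θ**2*sin(2*pi*θ/3)/(2*pi) + 9*θ*sin(2*pi*θ/3)/(2*pi) - 27*θ*cos(2*pi*θ/3)/(2*pi**2) + 81*sin(2*pi*θ/3)/(4*pi**3) + 27*cos(2*pi*θ/3)/(4*pi**2); evaluating from 0 to 3: ∫_{0}^{3} (-3*θ**2 + 3*θ) cos(2*pi*θ/3) dθ = (-135/(4*pi**2)) - (27/(4*pi**2)) = -81/(2*pi**2).
Hence a_2 = (2/3)·(-81/(2*pi**2)) = -27/pi**2.

-27/pi**2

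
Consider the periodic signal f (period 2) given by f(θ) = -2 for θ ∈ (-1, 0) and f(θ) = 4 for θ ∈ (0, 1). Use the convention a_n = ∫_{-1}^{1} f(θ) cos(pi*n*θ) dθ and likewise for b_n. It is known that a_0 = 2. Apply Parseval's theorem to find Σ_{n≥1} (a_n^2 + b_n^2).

Parseval: a_0^2/2 + Σ_{n≥1} (a_n^2+b_n^2) = ∫_{-1}^{1} f(θ)^2 dθ = 20.
Subtract a_0^2/2 = 2: Σ (a_n^2+b_n^2) = 18.

18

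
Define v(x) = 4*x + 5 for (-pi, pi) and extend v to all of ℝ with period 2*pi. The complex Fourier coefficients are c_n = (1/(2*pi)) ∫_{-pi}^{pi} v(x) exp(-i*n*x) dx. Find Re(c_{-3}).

0

Since v is real-valued, Re(c_{-3}) = (1/(2*pi)) ∫_{-pi}^{pi} v(x) cos(-3*x) dx = a_{3}/2.
Integrating by parts (boundary term plus one more integral), an antiderivative of (4*x + 5) cos(-3*x) is 4*x*sin(3*x)/3 + 5*sin(3*x)/3 + 4*cos(3*x)/9; evaluating from -pi to pi: ∫_{-pi}^{pi} (4*x + 5) cos(-3*x) dx = (-4/9) - (-4/9) = 0.
Hence Re(c_{-3}) = (1/(2*pi))·(0) = 0.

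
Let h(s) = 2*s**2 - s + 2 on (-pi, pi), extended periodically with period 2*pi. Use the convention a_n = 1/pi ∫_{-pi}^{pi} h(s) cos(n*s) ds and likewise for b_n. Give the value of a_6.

2/9

a_6 = 1/pi ∫_{-pi}^{pi} h(s) cos(6*s) ds.
Integrating by parts twice (tabular method), an antiderivative of (2*s**2 - s + 2) cos(6*s) is s**2*sin(6*s)/3 - s*sin(6*s)/6 + s*cos(6*s)/9 + 17*sin(6*s)/54 - cos(6*s)/36; evaluating from -pi to pi: ∫_{-pi}^{pi} (2*s**2 - s + 2) cos(6*s) ds = (-1/36 + pi/9) - (-pi/9 - 1/36) = 2*pi/9.
Hence a_6 = (1/pi)·(2*pi/9) = 2/9.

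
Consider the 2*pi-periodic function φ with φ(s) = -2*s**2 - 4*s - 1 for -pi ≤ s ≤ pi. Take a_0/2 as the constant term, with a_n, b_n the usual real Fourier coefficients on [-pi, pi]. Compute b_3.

-8/3

b_3 = 1/pi ∫_{-pi}^{pi} φ(s) sin(3*s) ds.
Integrating by parts twice (tabular method), an antiderivative of (-2*s**2 - 4*s - 1) sin(3*s) is 2*s**2*cos(3*s)/3 - 4*s*sin(3*s)/9 + 4*s*cos(3*s)/3 - 4*sin(3*s)/9 + 5*cos(3*s)/27; evaluating from -pi to pi: ∫_{-pi}^{pi} (-2*s**2 - 4*s - 1) sin(3*s) ds = (-2*pi**2/3 - 4*pi/3 - 5/27) - (-2*pi**2/3 - 5/27 + 4*pi/3) = -8*pi/3.
Hence b_3 = (1/pi)·(-8*pi/3) = -8/3.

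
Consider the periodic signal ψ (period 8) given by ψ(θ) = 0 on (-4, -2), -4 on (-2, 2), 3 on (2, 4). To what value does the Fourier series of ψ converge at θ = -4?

θ = -4 differs from θ = 4 by -1 full period(s), and the series is 8-periodic.
At θ = 4 the one-sided limits are ψ(4^-) = 3 and ψ(4^+) = 0.
By Dirichlet's theorem the series converges to their average, [(3) + (0)]/2 = 3/2.

3/2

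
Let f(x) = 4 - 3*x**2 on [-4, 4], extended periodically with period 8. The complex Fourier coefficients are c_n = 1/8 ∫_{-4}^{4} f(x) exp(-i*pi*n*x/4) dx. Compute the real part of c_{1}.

Since f is real-valued, Re(c_{1}) = 1/8 ∫_{-4}^{4} f(x) cos(pi*x/4) dx = a_{1}/2.
f is even and cos(pi*x/4) is even, so the integrand is even: ∫_{-4}^{4} f(x) cos(pi*x/4) dx = 2∫_0^{4} f(x) cos(pi*x/4) dx.
Integrating by parts twice (tabular method), an antiderivative of (4 - 3*x**2) cos(pi*x/4) is -12*x**2*sin(pi*x/4)/pi - 96*x*cos(pi*x/4)/pi**2 + 16*sin(pi*x/4)/pi + 384*sin(pi*x/4)/pi**3; evaluating from 0 to 4: ∫_{0}^{4} (4 - 3*x**2) cos(pi*x/4) dx = (384/pi**2) - (0) = 384/pi**2.
So ∫_{-4}^{4} f(x) cos(pi*x/4) dx = 768/pi**2.
Hence Re(c_{1}) = (1/8)·(768/pi**2) = 96/pi**2.

96/pi**2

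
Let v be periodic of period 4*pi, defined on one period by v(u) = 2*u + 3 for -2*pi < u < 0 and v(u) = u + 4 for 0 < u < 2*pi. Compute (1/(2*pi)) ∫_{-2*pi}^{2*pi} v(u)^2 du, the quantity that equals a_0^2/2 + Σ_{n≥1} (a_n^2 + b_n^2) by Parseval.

-4*pi + 25 + 20*pi**2/3

(1/(2*pi)) ∫_{-2*pi}^{2*pi} v(u)^2 du = (1/(2*pi)) · (2*pi*(-12*pi + 75 + 20*pi**2)/3) = -4*pi + 25 + 20*pi**2/3.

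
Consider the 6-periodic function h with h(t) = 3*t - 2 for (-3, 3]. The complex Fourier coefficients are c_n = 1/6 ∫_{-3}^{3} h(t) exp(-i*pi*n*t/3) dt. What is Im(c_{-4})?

Since h is real-valued, Im(c_{-4}) = -1/6 ∫_{-3}^{3} h(t) sin(-4*pi*t/3) dt = b_{4}/2.
Integrating by parts (boundary term plus one more integral), an antiderivative of (3*t - 2) sin(-4*pi*t/3) is 9*t*cos(4*pi*t/3)/(4*pi) - 27*sin(4*pi*t/3)/(16*pi**2) - 3*cos(4*pi*t/3)/(2*pi); evaluating from -3 to 3: ∫_{-3}^{3} (3*t - 2) sin(-4*pi*t/3) dt = (21/(4*pi)) - (-33/(4*pi)) = 27/(2*pi).
Hence Im(c_{-4}) = (-1/6)·(27/(2*pi)) = -9/(4*pi).

-9/(4*pi)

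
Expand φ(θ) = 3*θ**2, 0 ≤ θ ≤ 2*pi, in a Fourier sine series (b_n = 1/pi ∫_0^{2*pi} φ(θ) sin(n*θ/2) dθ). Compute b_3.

-32/(9*pi) + 8*pi

b_3 = 1/pi ∫_0^{2*pi} (3*θ**2) sin(3*θ/2) dθ.
Integrating by parts twice (tabular method), an antiderivative of (3*θ**2) sin(3*θ/2) is -2*θ**2*cos(3*θ/2) + 8*θ*sin(3*θ/2)/3 + 16*cos(3*θ/2)/9; evaluating from 0 to 2*pi: ∫_{0}^{2*pi} (3*θ**2) sin(3*θ/2) dθ = (-16/9 + 8*pi**2) - (16/9) = -32/9 + 8*pi**2.
Hence b_3 = (1/pi)·(-32/9 + 8*pi**2) = -32/(9*pi) + 8*pi.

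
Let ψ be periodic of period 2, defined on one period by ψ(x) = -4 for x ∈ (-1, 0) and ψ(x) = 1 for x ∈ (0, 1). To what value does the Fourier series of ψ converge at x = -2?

x = -2 differs from x = 0 by -1 full period(s), and the series is 2-periodic.
At x = 0 the one-sided limits are ψ(0^-) = -4 and ψ(0^+) = 1.
By Dirichlet's theorem the series converges to their average, [(-4) + (1)]/2 = -3/2.

-3/2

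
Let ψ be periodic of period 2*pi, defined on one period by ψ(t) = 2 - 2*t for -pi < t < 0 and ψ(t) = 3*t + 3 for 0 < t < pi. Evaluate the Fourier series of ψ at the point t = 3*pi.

5/2 + 5*pi/2

t = 3*pi differs from t = -pi by 2 full period(s), and the series is 2*pi-periodic.
At t = -pi the one-sided limits are ψ(-pi^-) = 3 + 3*pi and ψ(-pi^+) = 2 + 2*pi.
By Dirichlet's theorem the series converges to their average, [(3 + 3*pi) + (2 + 2*pi)]/2 = 5/2 + 5*pi/2.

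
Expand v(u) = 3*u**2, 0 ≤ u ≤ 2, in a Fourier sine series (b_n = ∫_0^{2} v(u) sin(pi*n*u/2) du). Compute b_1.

b_1 = ∫_0^{2} (3*u**2) sin(pi*u/2) du.
Integrating by parts twice (tabular method), an antiderivative of (3*u**2) sin(pi*u/2) is -6*u**2*cos(pi*u/2)/pi + 24*u*sin(pi*u/2)/pi**2 + 48*cos(pi*u/2)/pi**3; evaluating from 0 to 2: ∫_{0}^{2} (3*u**2) sin(pi*u/2) du = (-48/pi**3 + 24/pi) - (48/pi**3) = -96/pi**3 + 24/pi.
Hence b_1 = -96/pi**3 + 24/pi.

-96/pi**3 + 24/pi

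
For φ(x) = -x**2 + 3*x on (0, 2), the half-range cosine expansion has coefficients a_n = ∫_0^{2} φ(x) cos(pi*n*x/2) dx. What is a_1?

-8/pi**2

a_1 = ∫_0^{2} (-x**2 + 3*x) cos(pi*x/2) dx.
Integrating by parts twice (tabular method), an antiderivative of (-x**2 + 3*x) cos(pi*x/2) is -2*x**2*sin(pi*x/2)/pi + 6*x*sin(pi*x/2)/pi - 8*x*cos(pi*x/2)/pi**2 + 16*sin(pi*x/2)/pi**3 + 12*cos(pi*x/2)/pi**2; evaluating from 0 to 2: ∫_{0}^{2} (-x**2 + 3*x) cos(pi*x/2) dx = (4/pi**2) - (12/pi**2) = -8/pi**2.
Hence a_1 = -8/pi**2.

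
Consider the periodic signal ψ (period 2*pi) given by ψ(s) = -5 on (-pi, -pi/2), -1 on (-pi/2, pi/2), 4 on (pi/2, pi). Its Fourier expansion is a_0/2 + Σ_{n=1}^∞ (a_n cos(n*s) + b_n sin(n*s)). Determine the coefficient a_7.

a_7 = 1/pi ∫_{-pi}^{pi} ψ(s) cos(7*s) ds.
Split the integral at the breakpoints.
Directly, an antiderivative of (-5) cos(7*s) is -5*sin(7*s)/7; evaluating from -pi to -pi/2: ∫_{-pi}^{-pi/2} (-5) cos(7*s) ds = (-5/7) - (0) = -5/7.
Directly, an antiderivative of (-1) cos(7*s) is -sin(7*s)/7; evaluating from -pi/2 to pi/2: ∫_{-pi/2}^{pi/2} (-1) cos(7*s) ds = (1/7) - (-1/7) = 2/7.
Directly, an antiderivative of (4) cos(7*s) is 4*sin(7*s)/7; evaluating from pi/2 to pi: ∫_{pi/2}^{pi} (4) cos(7*s) ds = (0) - (-4/7) = 4/7.
Summing the pieces and multiplying by (1/pi) gives a_7 = 1/(7*pi).

1/(7*pi)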